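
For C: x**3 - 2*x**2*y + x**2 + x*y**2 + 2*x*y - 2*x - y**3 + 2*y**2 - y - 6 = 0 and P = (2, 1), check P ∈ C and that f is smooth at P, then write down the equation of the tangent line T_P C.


Tangent line at P: 9*x - 18 = 0.

Step 1: f(2, 1) = 0, so P lies on C.
Step 2: partial derivatives
  f_x(x, y) = 3*x**2 - 4*x*y + 2*x + y**2 + 2*y - 2, f_y(x, y) = -2*x**2 + 2*x*y + 2*x - 3*y**2 + 4*y - 1.
  f_x(P) = 9, f_y(P) = 0 (gradient nonzero, so P is smooth).
Step 3: tangent line at P: 9·(x − 2) + 0·(y − 1) = 0.
Expanding: 9*x - 18 = 0.


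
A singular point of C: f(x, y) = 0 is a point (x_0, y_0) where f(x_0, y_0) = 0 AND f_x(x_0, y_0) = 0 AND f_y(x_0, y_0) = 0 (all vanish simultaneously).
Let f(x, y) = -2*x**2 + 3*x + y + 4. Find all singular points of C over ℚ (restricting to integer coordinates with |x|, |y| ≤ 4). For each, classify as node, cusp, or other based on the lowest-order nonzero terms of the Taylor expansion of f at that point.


No singular points in the scanned grid; C is smooth there.

Compute partial derivatives:
  f_x = 3 - 4*x.
  f_y = 1.
f_y = 1 is a nonzero constant, so f_y never vanishes: no point (x, y) can satisfy f = f_x = f_y = 0. In particular no (x, y) ∈ {−4, ..., 4}² is singular; the curve is smooth.


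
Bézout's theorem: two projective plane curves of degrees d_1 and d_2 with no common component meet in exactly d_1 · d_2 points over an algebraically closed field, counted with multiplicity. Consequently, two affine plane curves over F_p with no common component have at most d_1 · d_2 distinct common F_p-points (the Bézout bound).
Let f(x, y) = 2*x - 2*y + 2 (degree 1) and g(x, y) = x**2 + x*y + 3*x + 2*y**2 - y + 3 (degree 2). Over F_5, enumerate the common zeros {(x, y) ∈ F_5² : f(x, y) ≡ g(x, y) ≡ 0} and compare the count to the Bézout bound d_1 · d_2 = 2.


Common zeros: {(1, 2)}; count = 1; Bézout bound = 2.

deg(f) = 1, deg(g) = 2, so Bézout bound = 2.
Scan x ∈ F_5. For each x, list the y ∈ F_5 with f(x, y) ≡ 0 and those with g(x, y) ≡ 0 (mod 5); the common zeros in that column are the intersection.
  x = 0: f ≡ 0 at y ∈ {1}; g ≡ 0 at y ∈ ∅; common: ∅.
  x = 1: f ≡ 0 at y ∈ {2}; g ≡ 0 at y ∈ {2, 3}; common: {2}.
  x = 2: f ≡ 0 at y ∈ {3}; g ≡ 0 at y ∈ ∅; common: ∅.
  x = 3: f ≡ 0 at y ∈ {4}; g ≡ 0 at y ∈ {1, 3}; common: ∅.
  x = 4: f ≡ 0 at y ∈ {0}; g ≡ 0 at y ∈ {2, 4}; common: ∅.
Collecting: common zeros = {(1, 2)}, so the count is 1.
Comparison with the Bézout bound: 1 ≤ 2 = deg(f)·deg(g), as expected for curves with no common component (the affine F_5-count falls short of the bound because intersections may lie at infinity, over extension fields, or carry multiplicity).


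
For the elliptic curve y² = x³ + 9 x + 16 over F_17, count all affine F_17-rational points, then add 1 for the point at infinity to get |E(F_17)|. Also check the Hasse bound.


Affine points = {(0, 4), (0, 13), (1, 3), (1, 14), (2, 5), (2, 12), (3, 6), (3, 11), (5, 4), (5, 13), (10, 1), (10, 16), (11, 1), (11, 16), (12, 4), (12, 13), (13, 1), (13, 16), (14, 8), (14, 9)}; affine count = 20; |E(F_17)| = 21.

Discriminant check: Δ ∝ 4a³ + 27b² = 4·9³ + 27·16² = 4·729 + 27·256 ≡ 2 (mod 17). Nonzero ⇒ E is nonsingular.
For each x ∈ F_17, compute rhs = x³ + 9·x + 16 mod 17, then count y ∈ F_17 with y² ≡ rhs.
  x = 0: rhs = 16, matching y values: 4, 13 (2 points).
  x = 1: rhs = 9, matching y values: 3, 14 (2 points).
  x = 2: rhs = 8, matching y values: 5, 12 (2 points).
  x = 3: rhs = 2, matching y values: 6, 11 (2 points).
  x = 4: rhs = 14, matching y values: none (0 points).
  x = 5: rhs = 16, matching y values: 4, 13 (2 points).
  x = 6: rhs = 14, matching y values: none (0 points).
  x = 7: rhs = 14, matching y values: none (0 points).
  x = 8: rhs = 5, matching y values: none (0 points).
  x = 9: rhs = 10, matching y values: none (0 points).
  x = 10: rhs = 1, matching y values: 1, 16 (2 points).
  x = 11: rhs = 1, matching y values: 1, 16 (2 points).
  x = 12: rhs = 16, matching y values: 4, 13 (2 points).
  x = 13: rhs = 1, matching y values: 1, 16 (2 points).
  x = 14: rhs = 13, matching y values: 8, 9 (2 points).
  x = 15: rhs = 7, matching y values: none (0 points).
  x = 16: rhs = 6, matching y values: none (0 points).
Total affine count: 20.
Full point count |E(F_17)| = 20 + 1 = 21.
Hasse bound: |21 − (17+1)| = |3| = 3 ≤ 2√17 ≈ 8.2462 ✓.


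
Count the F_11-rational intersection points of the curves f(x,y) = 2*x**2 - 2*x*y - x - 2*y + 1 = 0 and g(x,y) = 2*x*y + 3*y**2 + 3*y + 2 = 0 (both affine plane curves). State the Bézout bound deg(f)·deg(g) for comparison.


Common zeros: {(6, 4)}; count = 1; Bézout bound = 4.

deg(f) = 2, deg(g) = 2, so Bézout bound = 4.
Scan x ∈ F_11. For each x, list the y ∈ F_11 with f(x, y) ≡ 0 and those with g(x, y) ≡ 0 (mod 11); the common zeros in that column are the intersection.
  x = 0: f ≡ 0 at y ∈ {6}; g ≡ 0 at y ∈ ∅; common: ∅.
  x = 1: f ≡ 0 at y ∈ {6}; g ≡ 0 at y ∈ {3, 10}; common: ∅.
  x = 2: f ≡ 0 at y ∈ {3}; g ≡ 0 at y ∈ {7, 9}; common: ∅.
  x = 3: f ≡ 0 at y ∈ {2}; g ≡ 0 at y ∈ ∅; common: ∅.
  x = 4: f ≡ 0 at y ∈ {4}; g ≡ 0 at y ∈ {5, 6}; common: ∅.
  x = 5: f ≡ 0 at y ∈ {2}; g ≡ 0 at y ∈ ∅; common: ∅.
  x = 6: f ≡ 0 at y ∈ {4}; g ≡ 0 at y ∈ {2, 4}; common: {4}.
  x = 7: f ≡ 0 at y ∈ {3}; g ≡ 0 at y ∈ {1, 8}; common: ∅.
  x = 8: f ≡ 0 at y ∈ {0}; g ≡ 0 at y ∈ ∅; common: ∅.
  x = 9: f ≡ 0 at y ∈ {0}; g ≡ 0 at y ∈ ∅; common: ∅.
  x = 10: f ≡ 0 at y ∈ ∅; g ≡ 0 at y ∈ ∅; common: ∅.
Collecting: common zeros = {(6, 4)}, so the count is 1.
Comparison with the Bézout bound: 1 ≤ 4 = deg(f)·deg(g), as expected for curves with no common component (the affine F_11-count falls short of the bound because intersections may lie at infinity, over extension fields, or carry multiplicity).


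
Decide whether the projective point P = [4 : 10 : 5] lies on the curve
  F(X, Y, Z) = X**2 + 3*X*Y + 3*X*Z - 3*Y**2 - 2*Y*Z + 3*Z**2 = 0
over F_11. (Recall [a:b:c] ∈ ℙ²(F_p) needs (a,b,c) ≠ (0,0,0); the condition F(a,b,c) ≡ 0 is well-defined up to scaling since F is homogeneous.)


F(4,10,5) ≡ 3 (mod 11); P is NOT on the curve.

Evaluate F(4, 10, 5) term-by-term (mod 11).
  X**2 ↦ 1·16·1·1 = 16
  3*X*Y ↦ 3·4·10·1 = 120
  3*X*Z ↦ 3·4·1·5 = 60
  -3*Y**2 ↦ -3·1·100·1 = -300
  -2*Y*Z ↦ -2·1·10·5 = -100
  3*Z**2 ↦ 3·1·1·25 = 75
Sum: F(4, 10, 5) = (16) + (120) + (60) + (-300) + (-100) + (75) = -129.
Reducing mod 11: -129 ≡ 3 (mod 11).
Since F(a, b, c) ≡ 3 ≠ 0 (mod 11), P does NOT lie on the curve.


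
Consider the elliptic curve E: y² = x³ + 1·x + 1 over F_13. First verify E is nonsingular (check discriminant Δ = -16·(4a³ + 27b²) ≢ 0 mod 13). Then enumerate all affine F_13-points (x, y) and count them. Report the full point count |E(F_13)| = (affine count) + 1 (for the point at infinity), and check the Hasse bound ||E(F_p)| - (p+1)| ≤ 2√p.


Affine points = {(0, 1), (0, 12), (1, 4), (1, 9), (4, 2), (4, 11), (5, 1), (5, 12), (7, 0), (8, 1), (8, 12), (10, 6), (10, 7), (11, 2), (11, 11), (12, 5), (12, 8)}; affine count = 17; |E(F_13)| = 18.

Discriminant check: Δ ∝ 4a³ + 27b² = 4·1³ + 27·1² = 4·1 + 27·1 ≡ 5 (mod 13). Nonzero ⇒ E is nonsingular.
For each x ∈ F_13, compute rhs = x³ + 1·x + 1 mod 13, then count y ∈ F_13 with y² ≡ rhs.
  x = 0: rhs = 1, matching y values: 1, 12 (2 points).
  x = 1: rhs = 3, matching y values: 4, 9 (2 points).
  x = 2: rhs = 11, matching y values: none (0 points).
  x = 3: rhs = 5, matching y values: none (0 points).
  x = 4: rhs = 4, matching y values: 2, 11 (2 points).
  x = 5: rhs = 1, matching y values: 1, 12 (2 points).
  x = 6: rhs = 2, matching y values: none (0 points).
  x = 7: rhs = 0, matching y values: 0 (1 points).
  x = 8: rhs = 1, matching y values: 1, 12 (2 points).
  x = 9: rhs = 11, matching y values: none (0 points).
  x = 10: rhs = 10, matching y values: 6, 7 (2 points).
  x = 11: rhs = 4, matching y values: 2, 11 (2 points).
  x = 12: rhs = 12, matching y values: 5, 8 (2 points).
Total affine count: 17.
Full point count |E(F_13)| = 17 + 1 = 18.
Hasse bound: |18 − (13+1)| = |4| = 4 ≤ 2√13 ≈ 7.2111 ✓.


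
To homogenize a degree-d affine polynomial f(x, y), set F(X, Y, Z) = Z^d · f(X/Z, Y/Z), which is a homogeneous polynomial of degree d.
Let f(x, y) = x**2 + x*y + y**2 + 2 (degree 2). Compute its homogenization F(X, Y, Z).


F(X, Y, Z) = X**2 + X*Y + Y**2 + 2*Z**2

deg(f) = 2.
Substitute x = X/Z, y = Y/Z into f, then multiply by Z^2.
  monomial 1·x^2·y^0 ↦ 1·X^2·Y^0·Z^0.
  monomial 1·x^1·y^1 ↦ 1·X^1·Y^1·Z^0.
  monomial 1·x^0·y^2 ↦ 1·X^0·Y^2·Z^0.
  monomial 2·x^0·y^0 ↦ 2·X^0·Y^0·Z^2.
Collecting: F(X, Y, Z) = X**2 + X*Y + Y**2 + 2*Z**2.


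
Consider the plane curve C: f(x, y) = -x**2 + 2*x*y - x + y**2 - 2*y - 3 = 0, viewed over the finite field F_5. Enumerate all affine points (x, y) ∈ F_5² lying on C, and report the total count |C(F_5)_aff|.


Affine F_5-points: {(0, 3), (0, 4), (1, 0), (2, 4), (3, 0), (3, 1)}; count = 6.

For each of the 25 pairs (x, y) ∈ F_5², evaluate f(x, y) mod 5. Record the zeros.
  x = 0: [0↦2, 1↦1, 2↦2, 3↦0, 4↦0]  zeros at y ∈ {3, 4}
  x = 1: [0↦0, 1↦1, 2↦4, 3↦4, 4↦1]  zeros at y ∈ {0}
  x = 2: [0↦1, 1↦4, 2↦4, 3↦1, 4↦0]  zeros at y ∈ {4}
  x = 3: [0↦0, 1↦0, 2↦2, 3↦1, 4↦2]  zeros at y ∈ {0, 1}
  x = 4: [0↦2, 1↦4, 2↦3, 3↦4, 4↦2]  zeros at y ∈ ∅
Collecting zeros: affine points = {(0, 3), (0, 4), (1, 0), (2, 4), (3, 0), (3, 1)}.
Total count |C(F_5)_aff| = 6.


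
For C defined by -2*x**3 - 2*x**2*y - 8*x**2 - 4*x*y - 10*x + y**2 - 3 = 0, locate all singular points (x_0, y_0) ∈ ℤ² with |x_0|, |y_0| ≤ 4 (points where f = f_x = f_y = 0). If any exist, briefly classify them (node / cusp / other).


Singular points: {(-1, -1)}; classification: cusp.

Compute partial derivatives:
  f_x = -6*x**2 - 4*x*y - 16*x - 4*y - 10.
  f_y = -2*x**2 - 4*x + 2*y.
Scan x_0 ∈ {−4, ..., 4}. For each x_0, f_y(x_0, y) is a polynomial in y; find its integer roots y ∈ {−4, ..., 4}, then test f_x and f at those candidates.
  x = -4: f_y(-4, y) = 2*y - 16; no integer root y with |y| ≤ 4.
  x = -3: f_y(-3, y) = 2*y - 6; vanishes at y ∈ {3}. (-3, 3): f_x = 8 ≠ 0.
  x = -2: f_y(-2, y) = 2*y; vanishes at y ∈ {0}. (-2, 0): f_x = -2 ≠ 0.
  x = -1: f_y(-1, y) = 2*y + 2; vanishes at y ∈ {-1}. (-1, -1): f_x = 0, f = 0 — SINGULAR.
  x = 0: f_y(0, y) = 2*y; vanishes at y ∈ {0}. (0, 0): f_x = -10 ≠ 0.
  x = 1: f_y(1, y) = 2*y - 6; vanishes at y ∈ {3}. (1, 3): f_x = -56 ≠ 0.
  x = 2: f_y(2, y) = 2*y - 16; no integer root y with |y| ≤ 4.
  x = 3: f_y(3, y) = 2*y - 30; no integer root y with |y| ≤ 4.
  x = 4: f_y(4, y) = 2*y - 48; no integer root y with |y| ≤ 4.
Only singular point on the grid: (-1, -1).
Classify: substitute x = -1 + u, y = -1 + v and expand: f = -2*u**3 - 2*u**2*v + v**2.
No constant or linear terms (consistent with a singular point). Quadratic part: v**2. Cubic part: -2*u**3 - 2*u**2*v.
The quadratic part v**2 is a perfect square, so there is a single (double) tangent line v = 0, i.e. y = -1. Restricting the cubic part to that line (v = 0) leaves -2*u**3 ≠ 0, so f is not divisible by v and the branch is v² ≈ 2*u**3 to lowest order — this is a cusp.
Classification: cusp.


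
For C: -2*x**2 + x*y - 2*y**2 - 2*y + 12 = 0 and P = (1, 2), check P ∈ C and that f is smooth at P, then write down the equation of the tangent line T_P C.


Tangent line at P: -2*x - 9*y + 20 = 0.

Step 1: f(1, 2) = 0, so P lies on C.
Step 2: partial derivatives
  f_x(x, y) = -4*x + y, f_y(x, y) = x - 4*y - 2.
  f_x(P) = -2, f_y(P) = -9 (gradient nonzero, so P is smooth).
Step 3: tangent line at P: -2·(x − 1) + -9·(y − 2) = 0.
Expanding: -2*x - 9*y + 20 = 0.


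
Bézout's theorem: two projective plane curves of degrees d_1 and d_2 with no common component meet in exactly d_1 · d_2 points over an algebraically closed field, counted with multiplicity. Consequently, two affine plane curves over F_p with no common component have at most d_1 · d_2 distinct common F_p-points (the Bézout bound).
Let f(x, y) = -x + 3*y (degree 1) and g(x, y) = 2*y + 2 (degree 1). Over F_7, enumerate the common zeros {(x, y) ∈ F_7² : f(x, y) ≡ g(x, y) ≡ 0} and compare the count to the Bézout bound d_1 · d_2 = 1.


Common zeros: {(4, 6)}; count = 1; Bézout bound = 1.

deg(f) = 1, deg(g) = 1, so Bézout bound = 1.
Scan x ∈ F_7. For each x, list the y ∈ F_7 with f(x, y) ≡ 0 and those with g(x, y) ≡ 0 (mod 7); the common zeros in that column are the intersection.
  x = 0: f ≡ 0 at y ∈ {0}; g ≡ 0 at y ∈ {6}; common: ∅.
  x = 1: f ≡ 0 at y ∈ {5}; g ≡ 0 at y ∈ {6}; common: ∅.
  x = 2: f ≡ 0 at y ∈ {3}; g ≡ 0 at y ∈ {6}; common: ∅.
  x = 3: f ≡ 0 at y ∈ {1}; g ≡ 0 at y ∈ {6}; common: ∅.
  x = 4: f ≡ 0 at y ∈ {6}; g ≡ 0 at y ∈ {6}; common: {6}.
  x = 5: f ≡ 0 at y ∈ {4}; g ≡ 0 at y ∈ {6}; common: ∅.
  x = 6: f ≡ 0 at y ∈ {2}; g ≡ 0 at y ∈ {6}; common: ∅.
Collecting: common zeros = {(4, 6)}, so the count is 1.
Comparison with the Bézout bound: 1 ≤ 1 = deg(f)·deg(g), as expected for curves with no common component (the bound is attained).


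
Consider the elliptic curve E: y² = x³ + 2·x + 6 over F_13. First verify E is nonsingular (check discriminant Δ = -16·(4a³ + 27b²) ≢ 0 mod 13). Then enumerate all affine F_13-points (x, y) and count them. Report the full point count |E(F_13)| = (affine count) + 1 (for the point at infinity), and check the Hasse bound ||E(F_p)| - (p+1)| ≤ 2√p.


Affine points = {(1, 3), (1, 10), (3, 0), (4, 0), (6, 0), (7, 5), (7, 8), (8, 1), (8, 12), (9, 5), (9, 8), (10, 5), (10, 8), (12, 4), (12, 9)}; affine count = 15; |E(F_13)| = 16.

Discriminant check: Δ ∝ 4a³ + 27b² = 4·2³ + 27·6² = 4·8 + 27·36 ≡ 3 (mod 13). Nonzero ⇒ E is nonsingular.
For each x ∈ F_13, compute rhs = x³ + 2·x + 6 mod 13, then count y ∈ F_13 with y² ≡ rhs.
  x = 0: rhs = 6, matching y values: none (0 points).
  x = 1: rhs = 9, matching y values: 3, 10 (2 points).
  x = 2: rhs = 5, matching y values: none (0 points).
  x = 3: rhs = 0, matching y values: 0 (1 points).
  x = 4: rhs = 0, matching y values: 0 (1 points).
  x = 5: rhs = 11, matching y values: none (0 points).
  x = 6: rhs = 0, matching y values: 0 (1 points).
  x = 7: rhs = 12, matching y values: 5, 8 (2 points).
  x = 8: rhs = 1, matching y values: 1, 12 (2 points).
  x = 9: rhs = 12, matching y values: 5, 8 (2 points).
  x = 10: rhs = 12, matching y values: 5, 8 (2 points).
  x = 11: rhs = 7, matching y values: none (0 points).
  x = 12: rhs = 3, matching y values: 4, 9 (2 points).
Total affine count: 15.
Full point count |E(F_13)| = 15 + 1 = 16.
Hasse bound: |16 − (13+1)| = |2| = 2 ≤ 2√13 ≈ 7.2111 ✓.


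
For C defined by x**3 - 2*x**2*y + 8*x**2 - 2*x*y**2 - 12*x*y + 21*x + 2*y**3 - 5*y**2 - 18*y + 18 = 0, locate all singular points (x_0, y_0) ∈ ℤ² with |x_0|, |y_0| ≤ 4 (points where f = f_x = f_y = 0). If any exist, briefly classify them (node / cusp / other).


Singular points: {(-3, 0)}; classification: node.

Compute partial derivatives:
  f_x = 3*x**2 - 4*x*y + 16*x - 2*y**2 - 12*y + 21.
  f_y = -2*x**2 - 4*x*y - 12*x + 6*y**2 - 10*y - 18.
Scan x_0 ∈ {−4, ..., 4}. For each x_0, f_y(x_0, y) is a polynomial in y; find its integer roots y ∈ {−4, ..., 4}, then test f_x and f at those candidates.
  x = -4: f_y(-4, y) = 6*y**2 + 6*y - 2; no integer root y with |y| ≤ 4.
  x = -3: f_y(-3, y) = 6*y**2 + 2*y; vanishes at y ∈ {0}. (-3, 0): f_x = 0, f = 0 — SINGULAR.
  x = -2: f_y(-2, y) = 6*y**2 - 2*y - 2; no integer root y with |y| ≤ 4.
  x = -1: f_y(-1, y) = 6*y**2 - 6*y - 8; no integer root y with |y| ≤ 4.
  x = 0: f_y(0, y) = 6*y**2 - 10*y - 18; no integer root y with |y| ≤ 4.
  x = 1: f_y(1, y) = 6*y**2 - 14*y - 32; no integer root y with |y| ≤ 4.
  x = 2: f_y(2, y) = 6*y**2 - 18*y - 50; no integer root y with |y| ≤ 4.
  x = 3: f_y(3, y) = 6*y**2 - 22*y - 72; no integer root y with |y| ≤ 4.
  x = 4: f_y(4, y) = 6*y**2 - 26*y - 98; no integer root y with |y| ≤ 4.
Only singular point on the grid: (-3, 0).
Classify: substitute x = -3 + u, y = 0 + v and expand: f = u**3 - 2*u**2*v - u**2 - 2*u*v**2 + 2*v**3 + v**2.
No constant or linear terms (consistent with a singular point). Quadratic part: -u**2 + v**2. Cubic part: u**3 - 2*u**2*v - 2*u*v**2 + 2*v**3.
The quadratic part v**2 - u**2 = (v − u)(v + u) splits into two distinct linear factors, so there are two distinct tangent lines y − 0 = ±(x − -3) — this is a node (ordinary double point).
Classification: node.


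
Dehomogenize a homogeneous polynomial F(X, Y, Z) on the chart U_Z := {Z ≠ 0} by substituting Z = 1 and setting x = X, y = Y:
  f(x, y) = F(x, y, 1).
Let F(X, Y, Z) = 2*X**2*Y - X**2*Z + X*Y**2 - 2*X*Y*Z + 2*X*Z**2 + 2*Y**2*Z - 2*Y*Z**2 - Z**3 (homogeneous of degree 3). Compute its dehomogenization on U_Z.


f(x, y) = 2*x**2*y - x**2 + x*y**2 - 2*x*y + 2*x + 2*y**2 - 2*y - 1

On U_Z we set Z = 1. Each monomial c·X^i·Y^j·Z^k in F becomes c·x^i·y^j·1^k = c·x^i·y^j.
Substituting Z = 1: F(X, Y, 1) = 2*x**2*y - x**2 + x*y**2 - 2*x*y + 2*x + 2*y**2 - 2*y - 1.
Note: deg(f) ≤ deg(F) = 3; strict inequality happens when F is divisible by Z (lost terms).


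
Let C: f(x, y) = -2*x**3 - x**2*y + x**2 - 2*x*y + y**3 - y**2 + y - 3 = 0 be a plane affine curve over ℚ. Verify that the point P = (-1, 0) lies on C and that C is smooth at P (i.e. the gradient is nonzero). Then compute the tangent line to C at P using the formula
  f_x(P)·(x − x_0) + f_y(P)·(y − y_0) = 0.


Tangent line at P: -8*x + 2*y - 8 = 0.

Step 1: f(-1, 0) = 0, so P lies on C.
Step 2: partial derivatives
  f_x(x, y) = -6*x**2 - 2*x*y + 2*x - 2*y, f_y(x, y) = -x**2 - 2*x + 3*y**2 - 2*y + 1.
  f_x(P) = -8, f_y(P) = 2 (gradient nonzero, so P is smooth).
Step 3: tangent line at P: -8·(x − -1) + 2·(y − 0) = 0.
Expanding: -8*x + 2*y - 8 = 0.


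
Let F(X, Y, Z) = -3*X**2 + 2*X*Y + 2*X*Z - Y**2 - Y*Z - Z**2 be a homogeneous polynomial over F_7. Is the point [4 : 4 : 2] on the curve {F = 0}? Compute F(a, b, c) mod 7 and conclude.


F(4,4,2) ≡ 0 (mod 7); P is on the curve.

Evaluate F(4, 4, 2) term-by-term (mod 7).
  -3*X**2 ↦ -3·16·1·1 = -48
  2*X*Y ↦ 2·4·4·1 = 32
  2*X*Z ↦ 2·4·1·2 = 16
  -Y**2 ↦ -1·1·16·1 = -16
  -Y*Z ↦ -1·1·4·2 = -8
  -Z**2 ↦ -1·1·1·4 = -4
Sum: F(4, 4, 2) = (-48) + (32) + (16) + (-16) + (-8) + (-4) = -28.
Reducing mod 7: -28 ≡ 0 (mod 7).
Since F(a, b, c) ≡ 0 (mod 7), P lies on the curve.


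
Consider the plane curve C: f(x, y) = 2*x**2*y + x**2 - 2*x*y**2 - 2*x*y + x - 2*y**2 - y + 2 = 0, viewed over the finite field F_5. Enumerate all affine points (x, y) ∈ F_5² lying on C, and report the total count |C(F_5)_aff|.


Affine F_5-points: {(1, 3), (2, 1), (2, 2), (3, 3), (3, 4), (4, 1)}; count = 6.

For each of the 25 pairs (x, y) ∈ F_5², evaluate f(x, y) mod 5. Record the zeros.
  x = 0: [0↦2, 1↦4, 2↦2, 3↦1, 4↦1]  zeros at y ∈ ∅
  x = 1: [0↦4, 1↦4, 2↦1, 3↦0, 4↦1]  zeros at y ∈ {3}
  x = 2: [0↦3, 1↦0, 2↦0, 3↦3, 4↦4]  zeros at y ∈ {1, 2}
  x = 3: [0↦4, 1↦2, 2↦4, 3↦0, 4↦0]  zeros at y ∈ {3, 4}
  x = 4: [0↦2, 1↦0, 2↦3, 3↦1, 4↦4]  zeros at y ∈ {1}
Collecting zeros: affine points = {(1, 3), (2, 1), (2, 2), (3, 3), (3, 4), (4, 1)}.
Total count |C(F_5)_aff| = 6.


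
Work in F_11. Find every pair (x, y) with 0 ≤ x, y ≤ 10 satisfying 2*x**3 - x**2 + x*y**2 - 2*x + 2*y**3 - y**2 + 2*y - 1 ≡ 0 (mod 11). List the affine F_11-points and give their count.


Affine F_11-points: {(0, 6), (1, 9), (2, 8), (3, 1), (3, 2), (3, 7), (4, 1), (7, 8), (8, 6), (8, 8), (8, 10), (9, 6), (10, 1)}; count = 13.

For each of the 121 pairs (x, y) ∈ F_11², evaluate f(x, y) mod 11. Record the zeros.
  x = 0: [0↦10, 1↦2, 2↦4, 3↦6, 4↦9, 5↦3, 6↦0, 7↦1, 8↦7, 9↦8, 10↦5]  zeros at y ∈ {6}
  x = 1: [0↦9, 1↦2, 2↦7, 3↦3, 4↦2, 5↦5, 6↦2, 7↦5, 8↦4, 9↦0, 10↦5]  zeros at y ∈ {9}
  x = 2: [0↦7, 1↦1, 2↦9, 3↦10, 4↦5, 5↦6, 6↦3, 7↦8, 8↦0, 9↦2, 10↦4]  zeros at y ∈ {8}
  x = 3: [0↦5, 1↦0, 2↦0, 3↦6, 4↦8, 5↦7, 6↦4, 7↦0, 8↦7, 9↦4, 10↦3]  zeros at y ∈ {1, 2, 7}
  x = 4: [0↦4, 1↦0, 2↦3, 3↦3, 4↦1, 5↦9, 6↦6, 7↦4, 8↦4, 9↦7, 10↦3]  zeros at y ∈ {1}
  x = 5: [0↦5, 1↦2, 2↦8, 3↦2, 4↦7, 5↦2, 6↦10, 7↦10, 8↦3, 9↦1, 10↦5]  zeros at y ∈ ∅
  x = 6: [0↦9, 1↦7, 2↦5, 3↦4, 4↦5, 5↦9, 6↦6, 7↦8, 8↦5, 9↦9, 10↦10]  zeros at y ∈ ∅
  x = 7: [0↦6, 1↦5, 2↦6, 3↦10, 4↦7, 5↦9, 6↦6, 7↦10, 8↦0, 9↦10, 10↦8]  zeros at y ∈ {8}
  x = 8: [0↦8, 1↦8, 2↦1, 3↦10, 4↦3, 5↦3, 6↦0, 7↦6, 8↦0, 9↦5, 10↦0]  zeros at y ∈ {6, 8, 10}
  x = 9: [0↦5, 1↦6, 2↦2, 3↦5, 4↦5, 5↦3, 6↦0, 7↦8, 8↦6, 9↦6, 10↦9]  zeros at y ∈ {6}
  x = 10: [0↦9, 1↦0, 2↦10, 3↦7, 4↦3, 5↦10, 6↦7, 7↦6, 8↦8, 9↦3, 10↦3]  zeros at y ∈ {1}
Collecting zeros: affine points = {(0, 6), (1, 9), (2, 8), (3, 1), (3, 2), (3, 7), (4, 1), (7, 8), (8, 6), (8, 8), (8, 10), (9, 6), (10, 1)}.
Total count |C(F_11)_aff| = 13.


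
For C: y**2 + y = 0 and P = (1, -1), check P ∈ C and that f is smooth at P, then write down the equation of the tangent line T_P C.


Tangent line at P: -y - 1 = 0.

Step 1: f(1, -1) = 0, so P lies on C.
Step 2: partial derivatives
  f_x(x, y) = 0, f_y(x, y) = 2*y + 1.
  f_x(P) = 0, f_y(P) = -1 (gradient nonzero, so P is smooth).
Step 3: tangent line at P: 0·(x − 1) + -1·(y − -1) = 0.
Expanding: -y - 1 = 0.


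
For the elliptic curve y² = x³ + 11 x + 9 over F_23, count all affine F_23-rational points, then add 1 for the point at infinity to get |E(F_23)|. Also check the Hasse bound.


Affine points = {(0, 3), (0, 20), (2, 4), (2, 19), (3, 0), (4, 5), (4, 18), (9, 3), (9, 20), (11, 9), (11, 14), (12, 11), (12, 12), (13, 7), (13, 16), (14, 3), (14, 20), (16, 7), (16, 16), (17, 7), (17, 16), (18, 6), (18, 17), (19, 4), (19, 19), (20, 8), (20, 15), (21, 5), (21, 18)}; affine count = 29; |E(F_23)| = 30.

Discriminant check: Δ ∝ 4a³ + 27b² = 4·11³ + 27·9² = 4·1331 + 27·81 ≡ 13 (mod 23). Nonzero ⇒ E is nonsingular.
For each x ∈ F_23, compute rhs = x³ + 11·x + 9 mod 23, then count y ∈ F_23 with y² ≡ rhs.
  x = 0: rhs = 9, matching y values: 3, 20 (2 points).
  x = 1: rhs = 21, matching y values: none (0 points).
  x = 2: rhs = 16, matching y values: 4, 19 (2 points).
  x = 3: rhs = 0, matching y values: 0 (1 points).
  x = 4: rhs = 2, matching y values: 5, 18 (2 points).
  x = 5: rhs = 5, matching y values: none (0 points).
  x = 6: rhs = 15, matching y values: none (0 points).
  x = 7: rhs = 15, matching y values: none (0 points).
  x = 8: rhs = 11, matching y values: none (0 points).
  x = 9: rhs = 9, matching y values: 3, 20 (2 points).
  x = 10: rhs = 15, matching y values: none (0 points).
  x = 11: rhs = 12, matching y values: 9, 14 (2 points).
  x = 12: rhs = 6, matching y values: 11, 12 (2 points).
  x = 13: rhs = 3, matching y values: 7, 16 (2 points).
  x = 14: rhs = 9, matching y values: 3, 20 (2 points).
  x = 15: rhs = 7, matching y values: none (0 points).
  x = 16: rhs = 3, matching y values: 7, 16 (2 points).
  x = 17: rhs = 3, matching y values: 7, 16 (2 points).
  x = 18: rhs = 13, matching y values: 6, 17 (2 points).
  x = 19: rhs = 16, matching y values: 4, 19 (2 points).
  x = 20: rhs = 18, matching y values: 8, 15 (2 points).
  x = 21: rhs = 2, matching y values: 5, 18 (2 points).
  x = 22: rhs = 20, matching y values: none (0 points).
Total affine count: 29.
Full point count |E(F_23)| = 29 + 1 = 30.
Hasse bound: |30 − (23+1)| = |6| = 6 ≤ 2√23 ≈ 9.5917 ✓.


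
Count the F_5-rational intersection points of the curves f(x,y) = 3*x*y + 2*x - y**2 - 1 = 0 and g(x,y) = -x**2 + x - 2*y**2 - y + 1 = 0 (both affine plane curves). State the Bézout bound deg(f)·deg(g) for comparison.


Common zeros: {(0, 3), (3, 0)}; count = 2; Bézout bound = 4.

deg(f) = 2, deg(g) = 2, so Bézout bound = 4.
Scan x ∈ F_5. For each x, list the y ∈ F_5 with f(x, y) ≡ 0 and those with g(x, y) ≡ 0 (mod 5); the common zeros in that column are the intersection.
  x = 0: f ≡ 0 at y ∈ {2, 3}; g ≡ 0 at y ∈ {3, 4}; common: {3}.
  x = 1: f ≡ 0 at y ∈ ∅; g ≡ 0 at y ∈ {3, 4}; common: ∅.
  x = 2: f ≡ 0 at y ∈ ∅; g ≡ 0 at y ∈ ∅; common: ∅.
  x = 3: f ≡ 0 at y ∈ {0, 4}; g ≡ 0 at y ∈ {0, 2}; common: {0}.
  x = 4: f ≡ 0 at y ∈ ∅; g ≡ 0 at y ∈ ∅; common: ∅.
Collecting: common zeros = {(0, 3), (3, 0)}, so the count is 2.
Comparison with the Bézout bound: 2 ≤ 4 = deg(f)·deg(g), as expected for curves with no common component (the affine F_5-count falls short of the bound because intersections may lie at infinity, over extension fields, or carry multiplicity).


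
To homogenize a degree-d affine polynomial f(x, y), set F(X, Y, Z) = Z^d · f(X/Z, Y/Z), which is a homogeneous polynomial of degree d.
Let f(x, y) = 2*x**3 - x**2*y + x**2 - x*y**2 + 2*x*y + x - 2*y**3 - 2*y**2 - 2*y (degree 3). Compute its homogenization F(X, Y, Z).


F(X, Y, Z) = 2*X**3 - X**2*Y + X**2*Z - X*Y**2 + 2*X*Y*Z + X*Z**2 - 2*Y**3 - 2*Y**2*Z - 2*Y*Z**2

deg(f) = 3.
Substitute x = X/Z, y = Y/Z into f, then multiply by Z^3.
  monomial 2·x^3·y^0 ↦ 2·X^3·Y^0·Z^0.
  monomial -1·x^2·y^1 ↦ -1·X^2·Y^1·Z^0.
  monomial 1·x^2·y^0 ↦ 1·X^2·Y^0·Z^1.
  monomial -1·x^1·y^2 ↦ -1·X^1·Y^2·Z^0.
  monomial 2·x^1·y^1 ↦ 2·X^1·Y^1·Z^1.
  monomial 1·x^1·y^0 ↦ 1·X^1·Y^0·Z^2.
  monomial -2·x^0·y^3 ↦ -2·X^0·Y^3·Z^0.
  monomial -2·x^0·y^2 ↦ -2·X^0·Y^2·Z^1.
  monomial -2·x^0·y^1 ↦ -2·X^0·Y^1·Z^2.
Collecting: F(X, Y, Z) = 2*X**3 - X**2*Y + X**2*Z - X*Y**2 + 2*X*Y*Z + X*Z**2 - 2*Y**3 - 2*Y**2*Z - 2*Y*Z**2.


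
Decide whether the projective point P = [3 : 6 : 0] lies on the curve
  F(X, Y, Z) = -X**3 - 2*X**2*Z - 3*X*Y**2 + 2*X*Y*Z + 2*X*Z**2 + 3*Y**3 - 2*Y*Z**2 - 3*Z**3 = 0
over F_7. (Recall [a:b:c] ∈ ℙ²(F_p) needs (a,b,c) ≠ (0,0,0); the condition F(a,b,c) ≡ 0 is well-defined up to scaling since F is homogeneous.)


F(3,6,0) ≡ 3 (mod 7); P is NOT on the curve.

Evaluate F(3, 6, 0) term-by-term (mod 7).
  -X**3 ↦ -1·27·1·1 = -27
  -2*X**2*Z ↦ -2·9·1·0 = 0
  -3*X*Y**2 ↦ -3·3·36·1 = -324
  2*X*Y*Z ↦ 2·3·6·0 = 0
  2*X*Z**2 ↦ 2·3·1·0 = 0
  3*Y**3 ↦ 3·1·216·1 = 648
  -2*Y*Z**2 ↦ -2·1·6·0 = 0
  -3*Z**3 ↦ -3·1·1·0 = 0
Sum: F(3, 6, 0) = (-27) + (0) + (-324) + (0) + (0) + (648) + (0) + (0) = 297.
Reducing mod 7: 297 ≡ 3 (mod 7).
Since F(a, b, c) ≡ 3 ≠ 0 (mod 7), P does NOT lie on the curve.


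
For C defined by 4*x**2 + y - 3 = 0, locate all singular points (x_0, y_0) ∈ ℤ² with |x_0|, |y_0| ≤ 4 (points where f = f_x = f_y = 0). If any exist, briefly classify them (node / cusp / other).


No singular points in the scanned grid; C is smooth there.

Compute partial derivatives:
  f_x = 8*x.
  f_y = 1.
f_y = 1 is a nonzero constant, so f_y never vanishes: no point (x, y) can satisfy f = f_x = f_y = 0. In particular no (x, y) ∈ {−4, ..., 4}² is singular; the curve is smooth.


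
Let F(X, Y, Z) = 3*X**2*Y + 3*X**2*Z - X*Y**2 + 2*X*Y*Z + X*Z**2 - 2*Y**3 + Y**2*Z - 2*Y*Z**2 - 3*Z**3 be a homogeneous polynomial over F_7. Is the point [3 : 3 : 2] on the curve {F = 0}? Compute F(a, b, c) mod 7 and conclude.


F(3,3,2) ≡ 2 (mod 7); P is NOT on the curve.

Evaluate F(3, 3, 2) term-by-term (mod 7).
  3*X**2*Y ↦ 3·9·3·1 = 81
  3*X**2*Z ↦ 3·9·1·2 = 54
  -X*Y**2 ↦ -1·3·9·1 = -27
  2*X*Y*Z ↦ 2·3·3·2 = 36
  X*Z**2 ↦ 1·3·1·4 = 12
  -2*Y**3 ↦ -2·1·27·1 = -54
  Y**2*Z ↦ 1·1·9·2 = 18
  -2*Y*Z**2 ↦ -2·1·3·4 = -24
  -3*Z**3 ↦ -3·1·1·8 = -24
Sum: F(3, 3, 2) = (81) + (54) + (-27) + (36) + (12) + (-54) + (18) + (-24) + (-24) = 72.
Reducing mod 7: 72 ≡ 2 (mod 7).
Since F(a, b, c) ≡ 2 ≠ 0 (mod 7), P does NOT lie on the curve.


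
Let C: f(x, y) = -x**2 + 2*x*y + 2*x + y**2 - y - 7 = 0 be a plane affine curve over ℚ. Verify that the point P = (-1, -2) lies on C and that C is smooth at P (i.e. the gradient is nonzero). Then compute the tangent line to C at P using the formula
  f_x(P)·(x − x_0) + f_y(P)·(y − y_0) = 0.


Tangent line at P: -7*y - 14 = 0.

Step 1: f(-1, -2) = 0, so P lies on C.
Step 2: partial derivatives
  f_x(x, y) = -2*x + 2*y + 2, f_y(x, y) = 2*x + 2*y - 1.
  f_x(P) = 0, f_y(P) = -7 (gradient nonzero, so P is smooth).
Step 3: tangent line at P: 0·(x − -1) + -7·(y − -2) = 0.
Expanding: -7*y - 14 = 0.


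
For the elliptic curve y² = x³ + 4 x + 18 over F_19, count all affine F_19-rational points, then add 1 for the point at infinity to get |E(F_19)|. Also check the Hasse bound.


Affine points = {(1, 2), (1, 17), (3, 0), (5, 7), (5, 12), (6, 7), (6, 12), (7, 3), (7, 16), (8, 7), (8, 12), (9, 2), (9, 17), (11, 5), (11, 14), (13, 5), (13, 14), (14, 5), (14, 14), (16, 6), (16, 13)}; affine count = 21; |E(F_19)| = 22.

Discriminant check: Δ ∝ 4a³ + 27b² = 4·4³ + 27·18² = 4·64 + 27·324 ≡ 17 (mod 19). Nonzero ⇒ E is nonsingular.
For each x ∈ F_19, compute rhs = x³ + 4·x + 18 mod 19, then count y ∈ F_19 with y² ≡ rhs.
  x = 0: rhs = 18, matching y values: none (0 points).
  x = 1: rhs = 4, matching y values: 2, 17 (2 points).
  x = 2: rhs = 15, matching y values: none (0 points).
  x = 3: rhs = 0, matching y values: 0 (1 points).
  x = 4: rhs = 3, matching y values: none (0 points).
  x = 5: rhs = 11, matching y values: 7, 12 (2 points).
  x = 6: rhs = 11, matching y values: 7, 12 (2 points).
  x = 7: rhs = 9, matching y values: 3, 16 (2 points).
  x = 8: rhs = 11, matching y values: 7, 12 (2 points).
  x = 9: rhs = 4, matching y values: 2, 17 (2 points).
  x = 10: rhs = 13, matching y values: none (0 points).
  x = 11: rhs = 6, matching y values: 5, 14 (2 points).
  x = 12: rhs = 8, matching y values: none (0 points).
  x = 13: rhs = 6, matching y values: 5, 14 (2 points).
  x = 14: rhs = 6, matching y values: 5, 14 (2 points).
  x = 15: rhs = 14, matching y values: none (0 points).
  x = 16: rhs = 17, matching y values: 6, 13 (2 points).
  x = 17: rhs = 2, matching y values: none (0 points).
  x = 18: rhs = 13, matching y values: none (0 points).
Total affine count: 21.
Full point count |E(F_19)| = 21 + 1 = 22.
Hasse bound: |22 − (19+1)| = |2| = 2 ≤ 2√19 ≈ 8.7178 ✓.


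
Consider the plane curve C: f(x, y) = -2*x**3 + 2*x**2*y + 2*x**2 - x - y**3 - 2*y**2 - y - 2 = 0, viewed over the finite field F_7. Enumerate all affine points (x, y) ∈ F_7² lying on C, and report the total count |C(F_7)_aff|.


Affine F_7-points: {(0, 5), (2, 2), (3, 3), (4, 2), (5, 1), (5, 3)}; count = 6.

For each of the 49 pairs (x, y) ∈ F_7², evaluate f(x, y) mod 7. Record the zeros.
  x = 0: [0↦5, 1↦1, 2↦1, 3↦6, 4↦3, 5↦0, 6↦5]  zeros at y ∈ {5}
  x = 1: [0↦4, 1↦2, 2↦4, 3↦4, 4↦3, 5↦2, 6↦2]  zeros at y ∈ ∅
  x = 2: [0↦2, 1↦6, 2↦0, 3↦6, 4↦4, 5↦2, 6↦1]  zeros at y ∈ {2}
  x = 3: [0↦1, 1↦1, 2↦5, 3↦0, 4↦1, 5↦2, 6↦4]  zeros at y ∈ {3}
  x = 4: [0↦3, 1↦3, 2↦0, 3↦2, 4↦3, 5↦4, 6↦6]  zeros at y ∈ {2}
  x = 5: [0↦3, 1↦0, 2↦1, 3↦0, 4↦5, 5↦3, 6↦2]  zeros at y ∈ {1, 3}
  x = 6: [0↦3, 1↦1, 2↦3, 3↦3, 4↦2, 5↦1, 6↦1]  zeros at y ∈ ∅
Collecting zeros: affine points = {(0, 5), (2, 2), (3, 3), (4, 2), (5, 1), (5, 3)}.
Total count |C(F_7)_aff| = 6.


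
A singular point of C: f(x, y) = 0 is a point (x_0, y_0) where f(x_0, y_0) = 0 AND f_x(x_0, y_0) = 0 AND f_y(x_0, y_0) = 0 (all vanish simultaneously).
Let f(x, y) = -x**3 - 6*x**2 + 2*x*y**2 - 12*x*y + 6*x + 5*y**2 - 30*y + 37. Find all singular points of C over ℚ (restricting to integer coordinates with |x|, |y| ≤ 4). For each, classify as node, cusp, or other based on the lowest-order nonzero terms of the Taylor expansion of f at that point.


Singular points: {(-2, 3)}; classification: cusp.

Compute partial derivatives:
  f_x = -3*x**2 - 12*x + 2*y**2 - 12*y + 6.
  f_y = 4*x*y - 12*x + 10*y - 30.
Scan x_0 ∈ {−4, ..., 4}. For each x_0, f_y(x_0, y) is a polynomial in y; find its integer roots y ∈ {−4, ..., 4}, then test f_x and f at those candidates.
  x = -4: f_y(-4, y) = 18 - 6*y; vanishes at y ∈ {3}. (-4, 3): f_x = -12 ≠ 0.
  x = -3: f_y(-3, y) = 6 - 2*y; vanishes at y ∈ {3}. (-3, 3): f_x = -3 ≠ 0.
  x = -2: f_y(-2, y) = 2*y - 6; vanishes at y ∈ {3}. (-2, 3): f_x = 0, f = 0 — SINGULAR.
  x = -1: f_y(-1, y) = 6*y - 18; vanishes at y ∈ {3}. (-1, 3): f_x = -3 ≠ 0.
  x = 0: f_y(0, y) = 10*y - 30; vanishes at y ∈ {3}. (0, 3): f_x = -12 ≠ 0.
  x = 1: f_y(1, y) = 14*y - 42; vanishes at y ∈ {3}. (1, 3): f_x = -27 ≠ 0.
  x = 2: f_y(2, y) = 18*y - 54; vanishes at y ∈ {3}. (2, 3): f_x = -48 ≠ 0.
  x = 3: f_y(3, y) = 22*y - 66; vanishes at y ∈ {3}. (3, 3): f_x = -75 ≠ 0.
  x = 4: f_y(4, y) = 26*y - 78; vanishes at y ∈ {3}. (4, 3): f_x = -108 ≠ 0.
Only singular point on the grid: (-2, 3).
Classify: substitute x = -2 + u, y = 3 + v and expand: f = -u**3 + 2*u*v**2 + v**2.
No constant or linear terms (consistent with a singular point). Quadratic part: v**2. Cubic part: -u**3 + 2*u*v**2.
The quadratic part v**2 is a perfect square, so there is a single (double) tangent line v = 0, i.e. y = 3. Restricting the cubic part to that line (v = 0) leaves -u**3 ≠ 0, so f is not divisible by v and the branch is v² ≈ u**3 to lowest order — this is a cusp.
Classification: cusp.


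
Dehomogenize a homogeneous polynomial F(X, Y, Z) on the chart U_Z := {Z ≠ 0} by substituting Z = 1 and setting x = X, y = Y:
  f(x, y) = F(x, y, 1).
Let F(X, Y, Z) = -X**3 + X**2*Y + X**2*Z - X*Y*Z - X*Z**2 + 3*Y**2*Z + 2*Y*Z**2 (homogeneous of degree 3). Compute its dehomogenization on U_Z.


f(x, y) = -x**3 + x**2*y + x**2 - x*y - x + 3*y**2 + 2*y

On U_Z we set Z = 1. Each monomial c·X^i·Y^j·Z^k in F becomes c·x^i·y^j·1^k = c·x^i·y^j.
Substituting Z = 1: F(X, Y, 1) = -x**3 + x**2*y + x**2 - x*y - x + 3*y**2 + 2*y.
Note: deg(f) ≤ deg(F) = 3; strict inequality happens when F is divisible by Z (lost terms).


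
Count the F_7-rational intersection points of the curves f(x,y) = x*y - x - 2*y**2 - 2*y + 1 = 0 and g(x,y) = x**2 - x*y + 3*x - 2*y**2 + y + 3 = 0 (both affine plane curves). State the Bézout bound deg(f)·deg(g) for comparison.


Common zeros: {(1, 0)}; count = 1; Bézout bound = 4.

deg(f) = 2, deg(g) = 2, so Bézout bound = 4.
Scan x ∈ F_7. For each x, list the y ∈ F_7 with f(x, y) ≡ 0 and those with g(x, y) ≡ 0 (mod 7); the common zeros in that column are the intersection.
  x = 0: f ≡ 0 at y ∈ ∅; g ≡ 0 at y ∈ {5, 6}; common: ∅.
  x = 1: f ≡ 0 at y ∈ {0, 3}; g ≡ 0 at y ∈ {0}; common: {0}.
  x = 2: f ≡ 0 at y ∈ ∅; g ≡ 0 at y ∈ {5}; common: ∅.
  x = 3: f ≡ 0 at y ∈ ∅; g ≡ 0 at y ∈ {0, 6}; common: ∅.
  x = 4: f ≡ 0 at y ∈ {2, 6}; g ≡ 0 at y ∈ ∅; common: ∅.
  x = 5: f ≡ 0 at y ∈ ∅; g ≡ 0 at y ∈ ∅; common: ∅.
  x = 6: f ≡ 0 at y ∈ {4, 5}; g ≡ 0 at y ∈ ∅; common: ∅.
Collecting: common zeros = {(1, 0)}, so the count is 1.
Comparison with the Bézout bound: 1 ≤ 4 = deg(f)·deg(g), as expected for curves with no common component (the affine F_7-count falls short of the bound because intersections may lie at infinity, over extension fields, or carry multiplicity).


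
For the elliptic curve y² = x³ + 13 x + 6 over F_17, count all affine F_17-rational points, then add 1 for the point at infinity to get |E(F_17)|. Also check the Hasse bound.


Affine points = {(3, 2), (3, 15), (5, 3), (5, 14), (7, 7), (7, 10), (9, 6), (9, 11), (11, 1), (11, 16), (13, 3), (13, 14), (14, 5), (14, 12), (16, 3), (16, 14)}; affine count = 16; |E(F_17)| = 17.

Discriminant check: Δ ∝ 4a³ + 27b² = 4·13³ + 27·6² = 4·2197 + 27·36 ≡ 2 (mod 17). Nonzero ⇒ E is nonsingular.
For each x ∈ F_17, compute rhs = x³ + 13·x + 6 mod 17, then count y ∈ F_17 with y² ≡ rhs.
  x = 0: rhs = 6, matching y values: none (0 points).
  x = 1: rhs = 3, matching y values: none (0 points).
  x = 2: rhs = 6, matching y values: none (0 points).
  x = 3: rhs = 4, matching y values: 2, 15 (2 points).
  x = 4: rhs = 3, matching y values: none (0 points).
  x = 5: rhs = 9, matching y values: 3, 14 (2 points).
  x = 6: rhs = 11, matching y values: none (0 points).
  x = 7: rhs = 15, matching y values: 7, 10 (2 points).
  x = 8: rhs = 10, matching y values: none (0 points).
  x = 9: rhs = 2, matching y values: 6, 11 (2 points).
  x = 10: rhs = 14, matching y values: none (0 points).
  x = 11: rhs = 1, matching y values: 1, 16 (2 points).
  x = 12: rhs = 3, matching y values: none (0 points).
  x = 13: rhs = 9, matching y values: 3, 14 (2 points).
  x = 14: rhs = 8, matching y values: 5, 12 (2 points).
  x = 15: rhs = 6, matching y values: none (0 points).
  x = 16: rhs = 9, matching y values: 3, 14 (2 points).
Total affine count: 16.
Full point count |E(F_17)| = 16 + 1 = 17.
Hasse bound: |17 − (17+1)| = |-1| = 1 ≤ 2√17 ≈ 8.2462 ✓.


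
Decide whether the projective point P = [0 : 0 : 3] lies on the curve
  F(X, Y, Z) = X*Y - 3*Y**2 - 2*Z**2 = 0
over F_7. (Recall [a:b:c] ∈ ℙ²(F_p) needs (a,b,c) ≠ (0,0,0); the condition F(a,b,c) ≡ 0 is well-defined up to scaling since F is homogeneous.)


F(0,0,3) ≡ 3 (mod 7); P is NOT on the curve.

Evaluate F(0, 0, 3) term-by-term (mod 7).
  X*Y ↦ 1·0·0·1 = 0
  -3*Y**2 ↦ -3·1·0·1 = 0
  -2*Z**2 ↦ -2·1·1·9 = -18
Sum: F(0, 0, 3) = (0) + (0) + (-18) = -18.
Reducing mod 7: -18 ≡ 3 (mod 7).
Since F(a, b, c) ≡ 3 ≠ 0 (mod 7), P does NOT lie on the curve.


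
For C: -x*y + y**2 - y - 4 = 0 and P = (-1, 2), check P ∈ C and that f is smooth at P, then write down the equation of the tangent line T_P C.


Tangent line at P: -2*x + 4*y - 10 = 0.

Step 1: f(-1, 2) = 0, so P lies on C.
Step 2: partial derivatives
  f_x(x, y) = -y, f_y(x, y) = -x + 2*y - 1.
  f_x(P) = -2, f_y(P) = 4 (gradient nonzero, so P is smooth).
Step 3: tangent line at P: -2·(x − -1) + 4·(y − 2) = 0.
Expanding: -2*x + 4*y - 10 = 0.


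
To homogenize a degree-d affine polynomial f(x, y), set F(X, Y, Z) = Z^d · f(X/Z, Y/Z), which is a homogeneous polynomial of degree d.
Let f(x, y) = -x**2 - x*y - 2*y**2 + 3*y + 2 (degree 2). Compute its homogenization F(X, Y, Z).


F(X, Y, Z) = -X**2 - X*Y - 2*Y**2 + 3*Y*Z + 2*Z**2

deg(f) = 2.
Substitute x = X/Z, y = Y/Z into f, then multiply by Z^2.
  monomial -1·x^2·y^0 ↦ -1·X^2·Y^0·Z^0.
  monomial -1·x^1·y^1 ↦ -1·X^1·Y^1·Z^0.
  monomial -2·x^0·y^2 ↦ -2·X^0·Y^2·Z^0.
  monomial 3·x^0·y^1 ↦ 3·X^0·Y^1·Z^1.
  monomial 2·x^0·y^0 ↦ 2·X^0·Y^0·Z^2.
Collecting: F(X, Y, Z) = -X**2 - X*Y - 2*Y**2 + 3*Y*Z + 2*Z**2.


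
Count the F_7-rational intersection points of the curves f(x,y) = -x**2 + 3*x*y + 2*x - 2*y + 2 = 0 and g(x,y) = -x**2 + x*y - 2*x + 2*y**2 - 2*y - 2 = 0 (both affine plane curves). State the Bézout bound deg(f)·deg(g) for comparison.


Common zeros: {(4, 2)}; count = 1; Bézout bound = 4.

deg(f) = 2, deg(g) = 2, so Bézout bound = 4.
Scan x ∈ F_7. For each x, list the y ∈ F_7 with f(x, y) ≡ 0 and those with g(x, y) ≡ 0 (mod 7); the common zeros in that column are the intersection.
  x = 0: f ≡ 0 at y ∈ {1}; g ≡ 0 at y ∈ ∅; common: ∅.
  x = 1: f ≡ 0 at y ∈ {4}; g ≡ 0 at y ∈ ∅; common: ∅.
  x = 2: f ≡ 0 at y ∈ {3}; g ≡ 0 at y ∈ ∅; common: ∅.
  x = 3: f ≡ 0 at y ∈ ∅; g ≡ 0 at y ∈ {1, 2}; common: ∅.
  x = 4: f ≡ 0 at y ∈ {2}; g ≡ 0 at y ∈ {2, 4}; common: {2}.
  x = 5: f ≡ 0 at y ∈ {1}; g ≡ 0 at y ∈ {4, 5}; common: ∅.
  x = 6: f ≡ 0 at y ∈ {4}; g ≡ 0 at y ∈ ∅; common: ∅.
Collecting: common zeros = {(4, 2)}, so the count is 1.
Comparison with the Bézout bound: 1 ≤ 4 = deg(f)·deg(g), as expected for curves with no common component (the affine F_7-count falls short of the bound because intersections may lie at infinity, over extension fields, or carry multiplicity).
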